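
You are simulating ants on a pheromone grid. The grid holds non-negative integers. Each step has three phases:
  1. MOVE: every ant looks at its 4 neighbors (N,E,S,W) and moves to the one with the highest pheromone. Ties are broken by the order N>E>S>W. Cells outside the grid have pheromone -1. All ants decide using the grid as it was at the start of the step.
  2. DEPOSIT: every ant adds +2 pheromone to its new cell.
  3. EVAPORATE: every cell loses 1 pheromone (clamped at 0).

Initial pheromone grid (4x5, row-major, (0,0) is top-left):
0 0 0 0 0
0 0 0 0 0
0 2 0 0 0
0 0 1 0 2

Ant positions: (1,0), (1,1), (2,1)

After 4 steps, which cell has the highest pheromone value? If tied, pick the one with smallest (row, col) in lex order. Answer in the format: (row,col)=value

Answer: (2,1)=8

Derivation:
Step 1: ant0:(1,0)->N->(0,0) | ant1:(1,1)->S->(2,1) | ant2:(2,1)->N->(1,1)
  grid max=3 at (2,1)
Step 2: ant0:(0,0)->E->(0,1) | ant1:(2,1)->N->(1,1) | ant2:(1,1)->S->(2,1)
  grid max=4 at (2,1)
Step 3: ant0:(0,1)->S->(1,1) | ant1:(1,1)->S->(2,1) | ant2:(2,1)->N->(1,1)
  grid max=5 at (1,1)
Step 4: ant0:(1,1)->S->(2,1) | ant1:(2,1)->N->(1,1) | ant2:(1,1)->S->(2,1)
  grid max=8 at (2,1)
Final grid:
  0 0 0 0 0
  0 6 0 0 0
  0 8 0 0 0
  0 0 0 0 0
Max pheromone 8 at (2,1)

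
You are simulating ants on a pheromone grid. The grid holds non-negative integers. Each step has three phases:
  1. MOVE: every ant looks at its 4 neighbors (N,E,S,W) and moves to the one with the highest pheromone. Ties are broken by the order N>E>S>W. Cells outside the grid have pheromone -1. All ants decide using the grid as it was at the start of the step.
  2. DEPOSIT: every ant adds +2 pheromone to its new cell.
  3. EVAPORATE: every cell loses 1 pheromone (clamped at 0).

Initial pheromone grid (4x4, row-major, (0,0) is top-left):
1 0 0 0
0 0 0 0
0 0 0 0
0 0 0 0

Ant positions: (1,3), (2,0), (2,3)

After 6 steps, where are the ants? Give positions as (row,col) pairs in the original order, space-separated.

Step 1: ant0:(1,3)->N->(0,3) | ant1:(2,0)->N->(1,0) | ant2:(2,3)->N->(1,3)
  grid max=1 at (0,3)
Step 2: ant0:(0,3)->S->(1,3) | ant1:(1,0)->N->(0,0) | ant2:(1,3)->N->(0,3)
  grid max=2 at (0,3)
Step 3: ant0:(1,3)->N->(0,3) | ant1:(0,0)->E->(0,1) | ant2:(0,3)->S->(1,3)
  grid max=3 at (0,3)
Step 4: ant0:(0,3)->S->(1,3) | ant1:(0,1)->E->(0,2) | ant2:(1,3)->N->(0,3)
  grid max=4 at (0,3)
Step 5: ant0:(1,3)->N->(0,3) | ant1:(0,2)->E->(0,3) | ant2:(0,3)->S->(1,3)
  grid max=7 at (0,3)
Step 6: ant0:(0,3)->S->(1,3) | ant1:(0,3)->S->(1,3) | ant2:(1,3)->N->(0,3)
  grid max=8 at (0,3)

(1,3) (1,3) (0,3)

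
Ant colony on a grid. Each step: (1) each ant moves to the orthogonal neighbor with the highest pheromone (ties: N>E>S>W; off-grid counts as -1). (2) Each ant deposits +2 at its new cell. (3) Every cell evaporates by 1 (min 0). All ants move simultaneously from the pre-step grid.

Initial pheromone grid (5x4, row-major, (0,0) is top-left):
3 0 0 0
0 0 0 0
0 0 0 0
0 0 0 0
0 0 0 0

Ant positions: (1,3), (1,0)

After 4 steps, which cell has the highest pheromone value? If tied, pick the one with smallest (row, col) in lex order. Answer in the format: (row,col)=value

Step 1: ant0:(1,3)->N->(0,3) | ant1:(1,0)->N->(0,0)
  grid max=4 at (0,0)
Step 2: ant0:(0,3)->S->(1,3) | ant1:(0,0)->E->(0,1)
  grid max=3 at (0,0)
Step 3: ant0:(1,3)->N->(0,3) | ant1:(0,1)->W->(0,0)
  grid max=4 at (0,0)
Step 4: ant0:(0,3)->S->(1,3) | ant1:(0,0)->E->(0,1)
  grid max=3 at (0,0)
Final grid:
  3 1 0 0
  0 0 0 1
  0 0 0 0
  0 0 0 0
  0 0 0 0
Max pheromone 3 at (0,0)

Answer: (0,0)=3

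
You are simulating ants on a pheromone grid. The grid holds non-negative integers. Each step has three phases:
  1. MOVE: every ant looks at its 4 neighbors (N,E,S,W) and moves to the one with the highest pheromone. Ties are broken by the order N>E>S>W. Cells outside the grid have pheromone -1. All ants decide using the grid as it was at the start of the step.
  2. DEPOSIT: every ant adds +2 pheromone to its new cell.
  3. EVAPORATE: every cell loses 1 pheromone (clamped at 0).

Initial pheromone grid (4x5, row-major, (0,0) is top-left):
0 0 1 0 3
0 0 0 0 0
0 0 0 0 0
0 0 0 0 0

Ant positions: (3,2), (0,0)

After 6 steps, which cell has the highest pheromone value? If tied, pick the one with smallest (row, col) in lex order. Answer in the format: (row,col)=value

Answer: (0,2)=5

Derivation:
Step 1: ant0:(3,2)->N->(2,2) | ant1:(0,0)->E->(0,1)
  grid max=2 at (0,4)
Step 2: ant0:(2,2)->N->(1,2) | ant1:(0,1)->E->(0,2)
  grid max=1 at (0,2)
Step 3: ant0:(1,2)->N->(0,2) | ant1:(0,2)->S->(1,2)
  grid max=2 at (0,2)
Step 4: ant0:(0,2)->S->(1,2) | ant1:(1,2)->N->(0,2)
  grid max=3 at (0,2)
Step 5: ant0:(1,2)->N->(0,2) | ant1:(0,2)->S->(1,2)
  grid max=4 at (0,2)
Step 6: ant0:(0,2)->S->(1,2) | ant1:(1,2)->N->(0,2)
  grid max=5 at (0,2)
Final grid:
  0 0 5 0 0
  0 0 5 0 0
  0 0 0 0 0
  0 0 0 0 0
Max pheromone 5 at (0,2)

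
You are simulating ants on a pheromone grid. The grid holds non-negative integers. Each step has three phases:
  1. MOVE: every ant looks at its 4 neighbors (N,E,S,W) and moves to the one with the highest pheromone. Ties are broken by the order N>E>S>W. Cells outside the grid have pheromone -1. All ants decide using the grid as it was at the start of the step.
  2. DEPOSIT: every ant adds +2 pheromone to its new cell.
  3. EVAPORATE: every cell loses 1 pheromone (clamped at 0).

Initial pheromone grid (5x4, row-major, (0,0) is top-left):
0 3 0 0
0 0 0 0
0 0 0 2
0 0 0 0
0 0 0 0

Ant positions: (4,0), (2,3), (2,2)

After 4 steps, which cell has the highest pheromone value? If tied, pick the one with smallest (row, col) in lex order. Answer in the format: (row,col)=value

Step 1: ant0:(4,0)->N->(3,0) | ant1:(2,3)->N->(1,3) | ant2:(2,2)->E->(2,3)
  grid max=3 at (2,3)
Step 2: ant0:(3,0)->N->(2,0) | ant1:(1,3)->S->(2,3) | ant2:(2,3)->N->(1,3)
  grid max=4 at (2,3)
Step 3: ant0:(2,0)->N->(1,0) | ant1:(2,3)->N->(1,3) | ant2:(1,3)->S->(2,3)
  grid max=5 at (2,3)
Step 4: ant0:(1,0)->N->(0,0) | ant1:(1,3)->S->(2,3) | ant2:(2,3)->N->(1,3)
  grid max=6 at (2,3)
Final grid:
  1 0 0 0
  0 0 0 4
  0 0 0 6
  0 0 0 0
  0 0 0 0
Max pheromone 6 at (2,3)

Answer: (2,3)=6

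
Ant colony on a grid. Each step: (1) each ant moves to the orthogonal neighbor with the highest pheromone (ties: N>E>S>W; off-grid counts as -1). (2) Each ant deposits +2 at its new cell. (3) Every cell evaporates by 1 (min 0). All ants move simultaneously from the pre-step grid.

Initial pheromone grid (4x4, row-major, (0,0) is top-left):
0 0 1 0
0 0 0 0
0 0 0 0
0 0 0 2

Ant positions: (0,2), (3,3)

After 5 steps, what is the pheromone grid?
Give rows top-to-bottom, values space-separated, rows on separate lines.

After step 1: ants at (0,3),(2,3)
  0 0 0 1
  0 0 0 0
  0 0 0 1
  0 0 0 1
After step 2: ants at (1,3),(3,3)
  0 0 0 0
  0 0 0 1
  0 0 0 0
  0 0 0 2
After step 3: ants at (0,3),(2,3)
  0 0 0 1
  0 0 0 0
  0 0 0 1
  0 0 0 1
After step 4: ants at (1,3),(3,3)
  0 0 0 0
  0 0 0 1
  0 0 0 0
  0 0 0 2
After step 5: ants at (0,3),(2,3)
  0 0 0 1
  0 0 0 0
  0 0 0 1
  0 0 0 1

0 0 0 1
0 0 0 0
0 0 0 1
0 0 0 1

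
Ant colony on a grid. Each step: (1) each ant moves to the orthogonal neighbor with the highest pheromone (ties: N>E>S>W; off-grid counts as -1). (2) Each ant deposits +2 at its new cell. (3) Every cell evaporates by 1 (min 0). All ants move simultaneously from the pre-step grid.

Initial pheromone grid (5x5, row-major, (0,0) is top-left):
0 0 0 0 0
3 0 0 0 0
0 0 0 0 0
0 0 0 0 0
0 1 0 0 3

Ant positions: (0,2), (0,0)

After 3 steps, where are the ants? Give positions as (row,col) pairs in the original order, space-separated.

Step 1: ant0:(0,2)->E->(0,3) | ant1:(0,0)->S->(1,0)
  grid max=4 at (1,0)
Step 2: ant0:(0,3)->E->(0,4) | ant1:(1,0)->N->(0,0)
  grid max=3 at (1,0)
Step 3: ant0:(0,4)->S->(1,4) | ant1:(0,0)->S->(1,0)
  grid max=4 at (1,0)

(1,4) (1,0)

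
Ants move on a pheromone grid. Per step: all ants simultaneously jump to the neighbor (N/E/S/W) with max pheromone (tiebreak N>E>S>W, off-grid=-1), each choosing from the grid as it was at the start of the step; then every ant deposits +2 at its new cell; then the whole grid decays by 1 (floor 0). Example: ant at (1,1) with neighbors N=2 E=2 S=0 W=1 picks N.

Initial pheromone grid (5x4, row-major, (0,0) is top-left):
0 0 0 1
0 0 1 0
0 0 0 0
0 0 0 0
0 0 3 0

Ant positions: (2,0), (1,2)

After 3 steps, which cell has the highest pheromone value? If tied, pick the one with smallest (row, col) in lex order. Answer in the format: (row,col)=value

Answer: (0,1)=1

Derivation:
Step 1: ant0:(2,0)->N->(1,0) | ant1:(1,2)->N->(0,2)
  grid max=2 at (4,2)
Step 2: ant0:(1,0)->N->(0,0) | ant1:(0,2)->E->(0,3)
  grid max=1 at (0,0)
Step 3: ant0:(0,0)->E->(0,1) | ant1:(0,3)->S->(1,3)
  grid max=1 at (0,1)
Final grid:
  0 1 0 0
  0 0 0 1
  0 0 0 0
  0 0 0 0
  0 0 0 0
Max pheromone 1 at (0,1)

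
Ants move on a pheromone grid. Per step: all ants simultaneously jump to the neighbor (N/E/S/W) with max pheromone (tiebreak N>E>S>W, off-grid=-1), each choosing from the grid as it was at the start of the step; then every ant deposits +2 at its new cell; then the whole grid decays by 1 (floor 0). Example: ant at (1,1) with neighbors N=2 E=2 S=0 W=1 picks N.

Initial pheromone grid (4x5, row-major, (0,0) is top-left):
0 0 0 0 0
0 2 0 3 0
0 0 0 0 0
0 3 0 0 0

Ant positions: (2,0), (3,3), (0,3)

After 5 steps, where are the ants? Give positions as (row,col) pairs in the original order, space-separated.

Step 1: ant0:(2,0)->N->(1,0) | ant1:(3,3)->N->(2,3) | ant2:(0,3)->S->(1,3)
  grid max=4 at (1,3)
Step 2: ant0:(1,0)->E->(1,1) | ant1:(2,3)->N->(1,3) | ant2:(1,3)->S->(2,3)
  grid max=5 at (1,3)
Step 3: ant0:(1,1)->N->(0,1) | ant1:(1,3)->S->(2,3) | ant2:(2,3)->N->(1,3)
  grid max=6 at (1,3)
Step 4: ant0:(0,1)->S->(1,1) | ant1:(2,3)->N->(1,3) | ant2:(1,3)->S->(2,3)
  grid max=7 at (1,3)
Step 5: ant0:(1,1)->N->(0,1) | ant1:(1,3)->S->(2,3) | ant2:(2,3)->N->(1,3)
  grid max=8 at (1,3)

(0,1) (2,3) (1,3)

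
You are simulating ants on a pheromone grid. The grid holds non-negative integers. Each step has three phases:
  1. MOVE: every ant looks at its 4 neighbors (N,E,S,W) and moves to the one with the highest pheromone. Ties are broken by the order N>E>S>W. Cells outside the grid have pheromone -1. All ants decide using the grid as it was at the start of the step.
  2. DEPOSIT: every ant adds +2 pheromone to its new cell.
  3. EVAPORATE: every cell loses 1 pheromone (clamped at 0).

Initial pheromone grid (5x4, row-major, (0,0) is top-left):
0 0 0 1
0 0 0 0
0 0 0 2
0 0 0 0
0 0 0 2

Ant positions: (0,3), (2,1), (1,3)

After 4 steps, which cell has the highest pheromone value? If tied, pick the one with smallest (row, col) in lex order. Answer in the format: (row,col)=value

Answer: (2,3)=6

Derivation:
Step 1: ant0:(0,3)->S->(1,3) | ant1:(2,1)->N->(1,1) | ant2:(1,3)->S->(2,3)
  grid max=3 at (2,3)
Step 2: ant0:(1,3)->S->(2,3) | ant1:(1,1)->N->(0,1) | ant2:(2,3)->N->(1,3)
  grid max=4 at (2,3)
Step 3: ant0:(2,3)->N->(1,3) | ant1:(0,1)->E->(0,2) | ant2:(1,3)->S->(2,3)
  grid max=5 at (2,3)
Step 4: ant0:(1,3)->S->(2,3) | ant1:(0,2)->E->(0,3) | ant2:(2,3)->N->(1,3)
  grid max=6 at (2,3)
Final grid:
  0 0 0 1
  0 0 0 4
  0 0 0 6
  0 0 0 0
  0 0 0 0
Max pheromone 6 at (2,3)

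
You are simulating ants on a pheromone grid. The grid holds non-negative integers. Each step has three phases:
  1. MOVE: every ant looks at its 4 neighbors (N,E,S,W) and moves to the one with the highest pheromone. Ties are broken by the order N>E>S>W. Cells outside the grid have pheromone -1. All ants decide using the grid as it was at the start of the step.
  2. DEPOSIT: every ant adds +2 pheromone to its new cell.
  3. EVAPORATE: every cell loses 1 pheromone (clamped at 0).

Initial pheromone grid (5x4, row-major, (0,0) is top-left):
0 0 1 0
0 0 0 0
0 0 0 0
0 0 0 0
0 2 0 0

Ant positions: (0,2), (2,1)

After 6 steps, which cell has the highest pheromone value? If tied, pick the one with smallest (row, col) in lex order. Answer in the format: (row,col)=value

Step 1: ant0:(0,2)->E->(0,3) | ant1:(2,1)->N->(1,1)
  grid max=1 at (0,3)
Step 2: ant0:(0,3)->S->(1,3) | ant1:(1,1)->N->(0,1)
  grid max=1 at (0,1)
Step 3: ant0:(1,3)->N->(0,3) | ant1:(0,1)->E->(0,2)
  grid max=1 at (0,2)
Step 4: ant0:(0,3)->W->(0,2) | ant1:(0,2)->E->(0,3)
  grid max=2 at (0,2)
Step 5: ant0:(0,2)->E->(0,3) | ant1:(0,3)->W->(0,2)
  grid max=3 at (0,2)
Step 6: ant0:(0,3)->W->(0,2) | ant1:(0,2)->E->(0,3)
  grid max=4 at (0,2)
Final grid:
  0 0 4 4
  0 0 0 0
  0 0 0 0
  0 0 0 0
  0 0 0 0
Max pheromone 4 at (0,2)

Answer: (0,2)=4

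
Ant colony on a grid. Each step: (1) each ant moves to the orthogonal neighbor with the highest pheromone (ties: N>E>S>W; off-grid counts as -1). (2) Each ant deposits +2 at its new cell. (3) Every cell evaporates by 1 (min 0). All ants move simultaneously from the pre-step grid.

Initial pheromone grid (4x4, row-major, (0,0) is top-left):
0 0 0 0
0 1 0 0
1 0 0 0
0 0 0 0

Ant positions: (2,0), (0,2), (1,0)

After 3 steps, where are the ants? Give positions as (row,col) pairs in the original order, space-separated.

Step 1: ant0:(2,0)->N->(1,0) | ant1:(0,2)->E->(0,3) | ant2:(1,0)->E->(1,1)
  grid max=2 at (1,1)
Step 2: ant0:(1,0)->E->(1,1) | ant1:(0,3)->S->(1,3) | ant2:(1,1)->W->(1,0)
  grid max=3 at (1,1)
Step 3: ant0:(1,1)->W->(1,0) | ant1:(1,3)->N->(0,3) | ant2:(1,0)->E->(1,1)
  grid max=4 at (1,1)

(1,0) (0,3) (1,1)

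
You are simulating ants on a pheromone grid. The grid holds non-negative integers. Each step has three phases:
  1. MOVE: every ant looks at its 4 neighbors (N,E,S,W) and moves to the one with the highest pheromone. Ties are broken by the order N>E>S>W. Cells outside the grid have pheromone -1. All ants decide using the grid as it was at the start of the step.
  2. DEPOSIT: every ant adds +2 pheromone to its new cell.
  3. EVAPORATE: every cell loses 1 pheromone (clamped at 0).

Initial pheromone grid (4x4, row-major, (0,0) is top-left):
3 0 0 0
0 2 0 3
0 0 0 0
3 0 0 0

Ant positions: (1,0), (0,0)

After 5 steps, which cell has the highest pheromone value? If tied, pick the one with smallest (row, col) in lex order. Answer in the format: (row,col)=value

Step 1: ant0:(1,0)->N->(0,0) | ant1:(0,0)->E->(0,1)
  grid max=4 at (0,0)
Step 2: ant0:(0,0)->E->(0,1) | ant1:(0,1)->W->(0,0)
  grid max=5 at (0,0)
Step 3: ant0:(0,1)->W->(0,0) | ant1:(0,0)->E->(0,1)
  grid max=6 at (0,0)
Step 4: ant0:(0,0)->E->(0,1) | ant1:(0,1)->W->(0,0)
  grid max=7 at (0,0)
Step 5: ant0:(0,1)->W->(0,0) | ant1:(0,0)->E->(0,1)
  grid max=8 at (0,0)
Final grid:
  8 5 0 0
  0 0 0 0
  0 0 0 0
  0 0 0 0
Max pheromone 8 at (0,0)

Answer: (0,0)=8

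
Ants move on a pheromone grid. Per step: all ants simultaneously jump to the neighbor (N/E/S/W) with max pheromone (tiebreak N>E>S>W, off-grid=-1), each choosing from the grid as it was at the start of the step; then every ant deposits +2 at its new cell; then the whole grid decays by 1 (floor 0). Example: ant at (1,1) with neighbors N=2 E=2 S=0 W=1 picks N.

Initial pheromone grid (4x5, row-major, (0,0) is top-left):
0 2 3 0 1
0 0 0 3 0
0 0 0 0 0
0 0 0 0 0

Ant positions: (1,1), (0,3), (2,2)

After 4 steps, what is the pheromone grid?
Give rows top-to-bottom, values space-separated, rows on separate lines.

After step 1: ants at (0,1),(1,3),(1,2)
  0 3 2 0 0
  0 0 1 4 0
  0 0 0 0 0
  0 0 0 0 0
After step 2: ants at (0,2),(1,2),(1,3)
  0 2 3 0 0
  0 0 2 5 0
  0 0 0 0 0
  0 0 0 0 0
After step 3: ants at (1,2),(1,3),(1,2)
  0 1 2 0 0
  0 0 5 6 0
  0 0 0 0 0
  0 0 0 0 0
After step 4: ants at (1,3),(1,2),(1,3)
  0 0 1 0 0
  0 0 6 9 0
  0 0 0 0 0
  0 0 0 0 0

0 0 1 0 0
0 0 6 9 0
0 0 0 0 0
0 0 0 0 0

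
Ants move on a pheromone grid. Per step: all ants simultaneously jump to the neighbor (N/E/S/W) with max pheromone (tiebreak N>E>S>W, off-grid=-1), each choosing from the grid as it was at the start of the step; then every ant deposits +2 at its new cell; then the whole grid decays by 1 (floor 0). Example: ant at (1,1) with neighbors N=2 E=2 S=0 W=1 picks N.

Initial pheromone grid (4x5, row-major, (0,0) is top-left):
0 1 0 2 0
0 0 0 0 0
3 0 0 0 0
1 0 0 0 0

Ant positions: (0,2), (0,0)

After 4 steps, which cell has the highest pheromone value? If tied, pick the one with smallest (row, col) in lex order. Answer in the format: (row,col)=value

Step 1: ant0:(0,2)->E->(0,3) | ant1:(0,0)->E->(0,1)
  grid max=3 at (0,3)
Step 2: ant0:(0,3)->E->(0,4) | ant1:(0,1)->E->(0,2)
  grid max=2 at (0,3)
Step 3: ant0:(0,4)->W->(0,3) | ant1:(0,2)->E->(0,3)
  grid max=5 at (0,3)
Step 4: ant0:(0,3)->E->(0,4) | ant1:(0,3)->E->(0,4)
  grid max=4 at (0,3)
Final grid:
  0 0 0 4 3
  0 0 0 0 0
  0 0 0 0 0
  0 0 0 0 0
Max pheromone 4 at (0,3)

Answer: (0,3)=4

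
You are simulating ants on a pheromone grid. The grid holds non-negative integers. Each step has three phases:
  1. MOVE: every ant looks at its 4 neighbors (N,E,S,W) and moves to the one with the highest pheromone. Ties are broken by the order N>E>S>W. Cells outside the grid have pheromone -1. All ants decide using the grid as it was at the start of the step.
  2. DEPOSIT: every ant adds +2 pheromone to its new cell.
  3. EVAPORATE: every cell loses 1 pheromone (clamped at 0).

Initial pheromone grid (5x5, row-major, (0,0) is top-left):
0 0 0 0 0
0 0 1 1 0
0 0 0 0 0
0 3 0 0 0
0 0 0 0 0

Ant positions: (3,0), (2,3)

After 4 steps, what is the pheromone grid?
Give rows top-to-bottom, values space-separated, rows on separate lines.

After step 1: ants at (3,1),(1,3)
  0 0 0 0 0
  0 0 0 2 0
  0 0 0 0 0
  0 4 0 0 0
  0 0 0 0 0
After step 2: ants at (2,1),(0,3)
  0 0 0 1 0
  0 0 0 1 0
  0 1 0 0 0
  0 3 0 0 0
  0 0 0 0 0
After step 3: ants at (3,1),(1,3)
  0 0 0 0 0
  0 0 0 2 0
  0 0 0 0 0
  0 4 0 0 0
  0 0 0 0 0
After step 4: ants at (2,1),(0,3)
  0 0 0 1 0
  0 0 0 1 0
  0 1 0 0 0
  0 3 0 0 0
  0 0 0 0 0

0 0 0 1 0
0 0 0 1 0
0 1 0 0 0
0 3 0 0 0
0 0 0 0 0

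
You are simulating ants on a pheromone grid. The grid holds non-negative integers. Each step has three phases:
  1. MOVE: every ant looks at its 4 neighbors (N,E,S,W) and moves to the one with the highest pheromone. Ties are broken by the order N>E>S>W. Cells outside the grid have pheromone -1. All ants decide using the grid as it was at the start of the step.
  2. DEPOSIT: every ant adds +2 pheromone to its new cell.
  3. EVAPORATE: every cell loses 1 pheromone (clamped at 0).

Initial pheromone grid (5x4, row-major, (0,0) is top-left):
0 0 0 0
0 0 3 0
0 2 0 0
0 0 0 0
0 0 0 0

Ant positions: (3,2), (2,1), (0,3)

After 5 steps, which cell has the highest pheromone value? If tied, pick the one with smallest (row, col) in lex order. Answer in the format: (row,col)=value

Answer: (1,2)=10

Derivation:
Step 1: ant0:(3,2)->N->(2,2) | ant1:(2,1)->N->(1,1) | ant2:(0,3)->S->(1,3)
  grid max=2 at (1,2)
Step 2: ant0:(2,2)->N->(1,2) | ant1:(1,1)->E->(1,2) | ant2:(1,3)->W->(1,2)
  grid max=7 at (1,2)
Step 3: ant0:(1,2)->N->(0,2) | ant1:(1,2)->N->(0,2) | ant2:(1,2)->N->(0,2)
  grid max=6 at (1,2)
Step 4: ant0:(0,2)->S->(1,2) | ant1:(0,2)->S->(1,2) | ant2:(0,2)->S->(1,2)
  grid max=11 at (1,2)
Step 5: ant0:(1,2)->N->(0,2) | ant1:(1,2)->N->(0,2) | ant2:(1,2)->N->(0,2)
  grid max=10 at (1,2)
Final grid:
  0 0 9 0
  0 0 10 0
  0 0 0 0
  0 0 0 0
  0 0 0 0
Max pheromone 10 at (1,2)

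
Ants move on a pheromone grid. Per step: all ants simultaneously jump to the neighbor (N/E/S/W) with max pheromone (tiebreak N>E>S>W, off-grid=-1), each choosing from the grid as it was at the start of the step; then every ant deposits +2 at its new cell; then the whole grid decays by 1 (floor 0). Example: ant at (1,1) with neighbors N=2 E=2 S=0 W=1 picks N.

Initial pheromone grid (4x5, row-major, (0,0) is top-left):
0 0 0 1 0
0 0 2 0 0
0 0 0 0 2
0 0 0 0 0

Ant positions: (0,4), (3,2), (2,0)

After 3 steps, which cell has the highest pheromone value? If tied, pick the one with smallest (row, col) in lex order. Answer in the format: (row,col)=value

Step 1: ant0:(0,4)->W->(0,3) | ant1:(3,2)->N->(2,2) | ant2:(2,0)->N->(1,0)
  grid max=2 at (0,3)
Step 2: ant0:(0,3)->E->(0,4) | ant1:(2,2)->N->(1,2) | ant2:(1,0)->N->(0,0)
  grid max=2 at (1,2)
Step 3: ant0:(0,4)->W->(0,3) | ant1:(1,2)->N->(0,2) | ant2:(0,0)->E->(0,1)
  grid max=2 at (0,3)
Final grid:
  0 1 1 2 0
  0 0 1 0 0
  0 0 0 0 0
  0 0 0 0 0
Max pheromone 2 at (0,3)

Answer: (0,3)=2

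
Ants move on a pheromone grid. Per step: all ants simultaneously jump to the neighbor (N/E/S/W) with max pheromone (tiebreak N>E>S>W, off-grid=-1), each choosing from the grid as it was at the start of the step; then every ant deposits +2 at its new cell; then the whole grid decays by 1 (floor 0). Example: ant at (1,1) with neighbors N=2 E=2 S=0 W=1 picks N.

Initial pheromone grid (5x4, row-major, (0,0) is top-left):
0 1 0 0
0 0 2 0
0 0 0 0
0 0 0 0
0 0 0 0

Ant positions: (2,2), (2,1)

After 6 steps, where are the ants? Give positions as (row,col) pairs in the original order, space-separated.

Step 1: ant0:(2,2)->N->(1,2) | ant1:(2,1)->N->(1,1)
  grid max=3 at (1,2)
Step 2: ant0:(1,2)->W->(1,1) | ant1:(1,1)->E->(1,2)
  grid max=4 at (1,2)
Step 3: ant0:(1,1)->E->(1,2) | ant1:(1,2)->W->(1,1)
  grid max=5 at (1,2)
Step 4: ant0:(1,2)->W->(1,1) | ant1:(1,1)->E->(1,2)
  grid max=6 at (1,2)
Step 5: ant0:(1,1)->E->(1,2) | ant1:(1,2)->W->(1,1)
  grid max=7 at (1,2)
Step 6: ant0:(1,2)->W->(1,1) | ant1:(1,1)->E->(1,2)
  grid max=8 at (1,2)

(1,1) (1,2)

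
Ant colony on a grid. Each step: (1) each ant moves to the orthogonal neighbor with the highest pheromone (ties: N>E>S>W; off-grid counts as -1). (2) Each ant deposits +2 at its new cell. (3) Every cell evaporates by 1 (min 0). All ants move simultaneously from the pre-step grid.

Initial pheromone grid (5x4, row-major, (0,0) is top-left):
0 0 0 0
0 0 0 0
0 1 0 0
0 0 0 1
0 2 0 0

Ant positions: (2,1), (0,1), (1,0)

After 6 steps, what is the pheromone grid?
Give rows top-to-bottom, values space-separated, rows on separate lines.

After step 1: ants at (1,1),(0,2),(0,0)
  1 0 1 0
  0 1 0 0
  0 0 0 0
  0 0 0 0
  0 1 0 0
After step 2: ants at (0,1),(0,3),(0,1)
  0 3 0 1
  0 0 0 0
  0 0 0 0
  0 0 0 0
  0 0 0 0
After step 3: ants at (0,2),(1,3),(0,2)
  0 2 3 0
  0 0 0 1
  0 0 0 0
  0 0 0 0
  0 0 0 0
After step 4: ants at (0,1),(0,3),(0,1)
  0 5 2 1
  0 0 0 0
  0 0 0 0
  0 0 0 0
  0 0 0 0
After step 5: ants at (0,2),(0,2),(0,2)
  0 4 7 0
  0 0 0 0
  0 0 0 0
  0 0 0 0
  0 0 0 0
After step 6: ants at (0,1),(0,1),(0,1)
  0 9 6 0
  0 0 0 0
  0 0 0 0
  0 0 0 0
  0 0 0 0

0 9 6 0
0 0 0 0
0 0 0 0
0 0 0 0
0 0 0 0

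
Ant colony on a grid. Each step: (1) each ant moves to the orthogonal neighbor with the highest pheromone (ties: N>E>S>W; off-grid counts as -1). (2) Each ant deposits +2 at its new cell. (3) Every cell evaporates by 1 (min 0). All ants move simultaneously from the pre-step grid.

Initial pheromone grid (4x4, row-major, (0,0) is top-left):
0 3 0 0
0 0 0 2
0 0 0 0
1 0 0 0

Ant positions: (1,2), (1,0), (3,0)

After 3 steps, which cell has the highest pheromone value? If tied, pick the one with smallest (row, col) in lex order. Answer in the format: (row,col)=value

Step 1: ant0:(1,2)->E->(1,3) | ant1:(1,0)->N->(0,0) | ant2:(3,0)->N->(2,0)
  grid max=3 at (1,3)
Step 2: ant0:(1,3)->N->(0,3) | ant1:(0,0)->E->(0,1) | ant2:(2,0)->N->(1,0)
  grid max=3 at (0,1)
Step 3: ant0:(0,3)->S->(1,3) | ant1:(0,1)->E->(0,2) | ant2:(1,0)->N->(0,0)
  grid max=3 at (1,3)
Final grid:
  1 2 1 0
  0 0 0 3
  0 0 0 0
  0 0 0 0
Max pheromone 3 at (1,3)

Answer: (1,3)=3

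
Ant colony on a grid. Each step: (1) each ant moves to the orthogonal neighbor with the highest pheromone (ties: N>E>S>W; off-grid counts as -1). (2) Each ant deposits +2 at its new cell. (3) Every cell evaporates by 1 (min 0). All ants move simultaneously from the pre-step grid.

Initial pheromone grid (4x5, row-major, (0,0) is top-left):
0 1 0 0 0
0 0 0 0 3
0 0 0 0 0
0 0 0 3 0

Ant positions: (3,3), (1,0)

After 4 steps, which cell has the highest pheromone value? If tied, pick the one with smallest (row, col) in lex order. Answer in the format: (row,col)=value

Answer: (3,3)=3

Derivation:
Step 1: ant0:(3,3)->N->(2,3) | ant1:(1,0)->N->(0,0)
  grid max=2 at (1,4)
Step 2: ant0:(2,3)->S->(3,3) | ant1:(0,0)->E->(0,1)
  grid max=3 at (3,3)
Step 3: ant0:(3,3)->N->(2,3) | ant1:(0,1)->E->(0,2)
  grid max=2 at (3,3)
Step 4: ant0:(2,3)->S->(3,3) | ant1:(0,2)->E->(0,3)
  grid max=3 at (3,3)
Final grid:
  0 0 0 1 0
  0 0 0 0 0
  0 0 0 0 0
  0 0 0 3 0
Max pheromone 3 at (3,3)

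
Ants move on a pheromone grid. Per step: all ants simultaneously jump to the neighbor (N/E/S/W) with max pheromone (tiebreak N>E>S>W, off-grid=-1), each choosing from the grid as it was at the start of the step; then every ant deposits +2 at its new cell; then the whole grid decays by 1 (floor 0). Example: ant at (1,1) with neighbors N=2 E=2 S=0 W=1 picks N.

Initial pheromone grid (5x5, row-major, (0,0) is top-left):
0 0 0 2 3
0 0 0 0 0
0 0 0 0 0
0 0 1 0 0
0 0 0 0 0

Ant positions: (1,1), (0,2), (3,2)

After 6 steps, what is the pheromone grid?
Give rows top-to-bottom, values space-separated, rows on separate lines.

After step 1: ants at (0,1),(0,3),(2,2)
  0 1 0 3 2
  0 0 0 0 0
  0 0 1 0 0
  0 0 0 0 0
  0 0 0 0 0
After step 2: ants at (0,2),(0,4),(1,2)
  0 0 1 2 3
  0 0 1 0 0
  0 0 0 0 0
  0 0 0 0 0
  0 0 0 0 0
After step 3: ants at (0,3),(0,3),(0,2)
  0 0 2 5 2
  0 0 0 0 0
  0 0 0 0 0
  0 0 0 0 0
  0 0 0 0 0
After step 4: ants at (0,4),(0,4),(0,3)
  0 0 1 6 5
  0 0 0 0 0
  0 0 0 0 0
  0 0 0 0 0
  0 0 0 0 0
After step 5: ants at (0,3),(0,3),(0,4)
  0 0 0 9 6
  0 0 0 0 0
  0 0 0 0 0
  0 0 0 0 0
  0 0 0 0 0
After step 6: ants at (0,4),(0,4),(0,3)
  0 0 0 10 9
  0 0 0 0 0
  0 0 0 0 0
  0 0 0 0 0
  0 0 0 0 0

0 0 0 10 9
0 0 0 0 0
0 0 0 0 0
0 0 0 0 0
0 0 0 0 0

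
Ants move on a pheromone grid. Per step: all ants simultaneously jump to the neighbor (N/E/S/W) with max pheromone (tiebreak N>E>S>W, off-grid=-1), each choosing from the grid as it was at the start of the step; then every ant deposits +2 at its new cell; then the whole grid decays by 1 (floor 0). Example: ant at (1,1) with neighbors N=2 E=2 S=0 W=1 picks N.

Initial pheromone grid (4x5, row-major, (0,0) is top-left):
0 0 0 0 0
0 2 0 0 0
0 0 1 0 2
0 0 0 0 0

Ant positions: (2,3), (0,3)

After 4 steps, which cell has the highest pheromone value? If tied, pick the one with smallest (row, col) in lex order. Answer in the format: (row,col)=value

Answer: (1,4)=5

Derivation:
Step 1: ant0:(2,3)->E->(2,4) | ant1:(0,3)->E->(0,4)
  grid max=3 at (2,4)
Step 2: ant0:(2,4)->N->(1,4) | ant1:(0,4)->S->(1,4)
  grid max=3 at (1,4)
Step 3: ant0:(1,4)->S->(2,4) | ant1:(1,4)->S->(2,4)
  grid max=5 at (2,4)
Step 4: ant0:(2,4)->N->(1,4) | ant1:(2,4)->N->(1,4)
  grid max=5 at (1,4)
Final grid:
  0 0 0 0 0
  0 0 0 0 5
  0 0 0 0 4
  0 0 0 0 0
Max pheromone 5 at (1,4)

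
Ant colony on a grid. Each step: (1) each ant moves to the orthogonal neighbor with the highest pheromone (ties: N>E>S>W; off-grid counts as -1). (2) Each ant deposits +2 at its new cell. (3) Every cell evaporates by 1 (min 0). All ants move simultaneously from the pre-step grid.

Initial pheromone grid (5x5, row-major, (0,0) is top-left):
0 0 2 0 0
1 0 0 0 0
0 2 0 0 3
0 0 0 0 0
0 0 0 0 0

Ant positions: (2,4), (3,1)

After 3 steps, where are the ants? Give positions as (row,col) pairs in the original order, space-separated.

Step 1: ant0:(2,4)->N->(1,4) | ant1:(3,1)->N->(2,1)
  grid max=3 at (2,1)
Step 2: ant0:(1,4)->S->(2,4) | ant1:(2,1)->N->(1,1)
  grid max=3 at (2,4)
Step 3: ant0:(2,4)->N->(1,4) | ant1:(1,1)->S->(2,1)
  grid max=3 at (2,1)

(1,4) (2,1)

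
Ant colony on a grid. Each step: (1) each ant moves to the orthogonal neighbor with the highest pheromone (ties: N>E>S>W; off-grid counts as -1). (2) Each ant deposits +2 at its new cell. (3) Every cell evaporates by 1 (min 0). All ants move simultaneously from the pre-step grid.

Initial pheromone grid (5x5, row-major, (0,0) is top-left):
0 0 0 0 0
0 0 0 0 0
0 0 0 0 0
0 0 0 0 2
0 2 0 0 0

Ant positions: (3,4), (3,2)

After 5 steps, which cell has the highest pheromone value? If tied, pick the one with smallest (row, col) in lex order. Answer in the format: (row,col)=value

Step 1: ant0:(3,4)->N->(2,4) | ant1:(3,2)->N->(2,2)
  grid max=1 at (2,2)
Step 2: ant0:(2,4)->S->(3,4) | ant1:(2,2)->N->(1,2)
  grid max=2 at (3,4)
Step 3: ant0:(3,4)->N->(2,4) | ant1:(1,2)->N->(0,2)
  grid max=1 at (0,2)
Step 4: ant0:(2,4)->S->(3,4) | ant1:(0,2)->E->(0,3)
  grid max=2 at (3,4)
Step 5: ant0:(3,4)->N->(2,4) | ant1:(0,3)->E->(0,4)
  grid max=1 at (0,4)
Final grid:
  0 0 0 0 1
  0 0 0 0 0
  0 0 0 0 1
  0 0 0 0 1
  0 0 0 0 0
Max pheromone 1 at (0,4)

Answer: (0,4)=1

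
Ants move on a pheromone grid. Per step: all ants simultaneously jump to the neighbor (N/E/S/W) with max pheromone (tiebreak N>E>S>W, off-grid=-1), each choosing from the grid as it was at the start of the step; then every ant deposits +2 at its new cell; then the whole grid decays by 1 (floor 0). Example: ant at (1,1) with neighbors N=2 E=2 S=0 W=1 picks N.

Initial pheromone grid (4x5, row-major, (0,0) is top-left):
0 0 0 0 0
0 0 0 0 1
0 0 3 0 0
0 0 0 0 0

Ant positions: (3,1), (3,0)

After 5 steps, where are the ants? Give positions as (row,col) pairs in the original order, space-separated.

Step 1: ant0:(3,1)->N->(2,1) | ant1:(3,0)->N->(2,0)
  grid max=2 at (2,2)
Step 2: ant0:(2,1)->E->(2,2) | ant1:(2,0)->E->(2,1)
  grid max=3 at (2,2)
Step 3: ant0:(2,2)->W->(2,1) | ant1:(2,1)->E->(2,2)
  grid max=4 at (2,2)
Step 4: ant0:(2,1)->E->(2,2) | ant1:(2,2)->W->(2,1)
  grid max=5 at (2,2)
Step 5: ant0:(2,2)->W->(2,1) | ant1:(2,1)->E->(2,2)
  grid max=6 at (2,2)

(2,1) (2,2)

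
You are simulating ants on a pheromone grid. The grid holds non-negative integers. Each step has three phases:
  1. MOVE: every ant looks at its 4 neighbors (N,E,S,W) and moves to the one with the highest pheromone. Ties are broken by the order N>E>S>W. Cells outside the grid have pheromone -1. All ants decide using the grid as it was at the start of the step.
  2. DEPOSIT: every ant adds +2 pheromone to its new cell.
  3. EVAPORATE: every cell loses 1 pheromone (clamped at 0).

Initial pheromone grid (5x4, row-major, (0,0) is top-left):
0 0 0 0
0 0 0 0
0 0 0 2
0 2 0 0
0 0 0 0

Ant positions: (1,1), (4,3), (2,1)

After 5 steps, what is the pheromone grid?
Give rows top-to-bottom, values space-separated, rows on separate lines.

After step 1: ants at (0,1),(3,3),(3,1)
  0 1 0 0
  0 0 0 0
  0 0 0 1
  0 3 0 1
  0 0 0 0
After step 2: ants at (0,2),(2,3),(2,1)
  0 0 1 0
  0 0 0 0
  0 1 0 2
  0 2 0 0
  0 0 0 0
After step 3: ants at (0,3),(1,3),(3,1)
  0 0 0 1
  0 0 0 1
  0 0 0 1
  0 3 0 0
  0 0 0 0
After step 4: ants at (1,3),(0,3),(2,1)
  0 0 0 2
  0 0 0 2
  0 1 0 0
  0 2 0 0
  0 0 0 0
After step 5: ants at (0,3),(1,3),(3,1)
  0 0 0 3
  0 0 0 3
  0 0 0 0
  0 3 0 0
  0 0 0 0

0 0 0 3
0 0 0 3
0 0 0 0
0 3 0 0
0 0 0 0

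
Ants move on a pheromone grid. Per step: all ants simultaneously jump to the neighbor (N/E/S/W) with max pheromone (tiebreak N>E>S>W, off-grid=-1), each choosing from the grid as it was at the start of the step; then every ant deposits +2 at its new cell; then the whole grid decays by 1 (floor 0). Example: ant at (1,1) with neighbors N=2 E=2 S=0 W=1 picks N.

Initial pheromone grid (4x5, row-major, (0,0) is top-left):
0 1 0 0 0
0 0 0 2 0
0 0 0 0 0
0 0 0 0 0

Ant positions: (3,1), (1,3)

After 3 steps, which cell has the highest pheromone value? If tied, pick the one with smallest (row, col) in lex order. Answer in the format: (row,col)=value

Step 1: ant0:(3,1)->N->(2,1) | ant1:(1,3)->N->(0,3)
  grid max=1 at (0,3)
Step 2: ant0:(2,1)->N->(1,1) | ant1:(0,3)->S->(1,3)
  grid max=2 at (1,3)
Step 3: ant0:(1,1)->N->(0,1) | ant1:(1,3)->N->(0,3)
  grid max=1 at (0,1)
Final grid:
  0 1 0 1 0
  0 0 0 1 0
  0 0 0 0 0
  0 0 0 0 0
Max pheromone 1 at (0,1)

Answer: (0,1)=1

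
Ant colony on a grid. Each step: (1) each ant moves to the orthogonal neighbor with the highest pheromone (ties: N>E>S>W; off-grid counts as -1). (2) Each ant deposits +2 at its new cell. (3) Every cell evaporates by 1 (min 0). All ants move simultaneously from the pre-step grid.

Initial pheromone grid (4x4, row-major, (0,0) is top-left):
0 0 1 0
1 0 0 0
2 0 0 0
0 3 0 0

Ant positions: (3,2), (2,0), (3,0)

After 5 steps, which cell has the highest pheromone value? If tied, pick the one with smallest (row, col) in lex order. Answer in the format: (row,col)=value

Answer: (3,1)=12

Derivation:
Step 1: ant0:(3,2)->W->(3,1) | ant1:(2,0)->N->(1,0) | ant2:(3,0)->E->(3,1)
  grid max=6 at (3,1)
Step 2: ant0:(3,1)->N->(2,1) | ant1:(1,0)->S->(2,0) | ant2:(3,1)->N->(2,1)
  grid max=5 at (3,1)
Step 3: ant0:(2,1)->S->(3,1) | ant1:(2,0)->E->(2,1) | ant2:(2,1)->S->(3,1)
  grid max=8 at (3,1)
Step 4: ant0:(3,1)->N->(2,1) | ant1:(2,1)->S->(3,1) | ant2:(3,1)->N->(2,1)
  grid max=9 at (3,1)
Step 5: ant0:(2,1)->S->(3,1) | ant1:(3,1)->N->(2,1) | ant2:(2,1)->S->(3,1)
  grid max=12 at (3,1)
Final grid:
  0 0 0 0
  0 0 0 0
  0 8 0 0
  0 12 0 0
Max pheromone 12 at (3,1)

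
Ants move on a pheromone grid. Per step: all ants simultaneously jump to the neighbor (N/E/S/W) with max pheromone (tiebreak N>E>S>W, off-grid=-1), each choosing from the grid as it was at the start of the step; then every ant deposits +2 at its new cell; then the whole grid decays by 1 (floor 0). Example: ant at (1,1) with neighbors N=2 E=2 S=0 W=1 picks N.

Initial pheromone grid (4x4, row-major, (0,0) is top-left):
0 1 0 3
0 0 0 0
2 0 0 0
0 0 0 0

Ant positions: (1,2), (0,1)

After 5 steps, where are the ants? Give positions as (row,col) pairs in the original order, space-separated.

Step 1: ant0:(1,2)->N->(0,2) | ant1:(0,1)->E->(0,2)
  grid max=3 at (0,2)
Step 2: ant0:(0,2)->E->(0,3) | ant1:(0,2)->E->(0,3)
  grid max=5 at (0,3)
Step 3: ant0:(0,3)->W->(0,2) | ant1:(0,3)->W->(0,2)
  grid max=5 at (0,2)
Step 4: ant0:(0,2)->E->(0,3) | ant1:(0,2)->E->(0,3)
  grid max=7 at (0,3)
Step 5: ant0:(0,3)->W->(0,2) | ant1:(0,3)->W->(0,2)
  grid max=7 at (0,2)

(0,2) (0,2)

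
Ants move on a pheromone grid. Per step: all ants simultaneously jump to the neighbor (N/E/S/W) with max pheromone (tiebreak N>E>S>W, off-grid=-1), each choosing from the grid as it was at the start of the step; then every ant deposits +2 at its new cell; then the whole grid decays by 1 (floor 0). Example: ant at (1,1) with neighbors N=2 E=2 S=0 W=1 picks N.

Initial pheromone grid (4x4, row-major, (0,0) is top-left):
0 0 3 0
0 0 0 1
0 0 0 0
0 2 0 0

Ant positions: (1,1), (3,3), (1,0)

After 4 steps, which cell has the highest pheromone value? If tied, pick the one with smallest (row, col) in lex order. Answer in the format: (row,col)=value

Step 1: ant0:(1,1)->N->(0,1) | ant1:(3,3)->N->(2,3) | ant2:(1,0)->N->(0,0)
  grid max=2 at (0,2)
Step 2: ant0:(0,1)->E->(0,2) | ant1:(2,3)->N->(1,3) | ant2:(0,0)->E->(0,1)
  grid max=3 at (0,2)
Step 3: ant0:(0,2)->W->(0,1) | ant1:(1,3)->N->(0,3) | ant2:(0,1)->E->(0,2)
  grid max=4 at (0,2)
Step 4: ant0:(0,1)->E->(0,2) | ant1:(0,3)->W->(0,2) | ant2:(0,2)->W->(0,1)
  grid max=7 at (0,2)
Final grid:
  0 4 7 0
  0 0 0 0
  0 0 0 0
  0 0 0 0
Max pheromone 7 at (0,2)

Answer: (0,2)=7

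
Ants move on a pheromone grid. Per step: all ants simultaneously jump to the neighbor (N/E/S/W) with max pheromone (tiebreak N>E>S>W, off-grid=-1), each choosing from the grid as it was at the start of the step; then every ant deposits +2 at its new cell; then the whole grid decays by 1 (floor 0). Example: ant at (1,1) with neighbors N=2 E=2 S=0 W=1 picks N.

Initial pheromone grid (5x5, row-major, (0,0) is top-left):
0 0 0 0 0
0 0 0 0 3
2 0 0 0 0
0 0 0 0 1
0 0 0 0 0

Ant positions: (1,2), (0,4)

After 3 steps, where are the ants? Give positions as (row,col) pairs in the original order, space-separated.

Step 1: ant0:(1,2)->N->(0,2) | ant1:(0,4)->S->(1,4)
  grid max=4 at (1,4)
Step 2: ant0:(0,2)->E->(0,3) | ant1:(1,4)->N->(0,4)
  grid max=3 at (1,4)
Step 3: ant0:(0,3)->E->(0,4) | ant1:(0,4)->S->(1,4)
  grid max=4 at (1,4)

(0,4) (1,4)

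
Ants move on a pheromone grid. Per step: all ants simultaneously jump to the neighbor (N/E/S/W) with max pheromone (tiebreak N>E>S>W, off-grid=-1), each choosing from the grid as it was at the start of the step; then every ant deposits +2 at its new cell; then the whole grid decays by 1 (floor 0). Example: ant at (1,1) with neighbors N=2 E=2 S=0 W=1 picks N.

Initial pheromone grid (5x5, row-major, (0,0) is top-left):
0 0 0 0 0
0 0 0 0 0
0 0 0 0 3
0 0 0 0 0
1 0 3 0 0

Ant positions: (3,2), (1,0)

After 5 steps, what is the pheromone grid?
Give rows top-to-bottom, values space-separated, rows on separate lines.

After step 1: ants at (4,2),(0,0)
  1 0 0 0 0
  0 0 0 0 0
  0 0 0 0 2
  0 0 0 0 0
  0 0 4 0 0
After step 2: ants at (3,2),(0,1)
  0 1 0 0 0
  0 0 0 0 0
  0 0 0 0 1
  0 0 1 0 0
  0 0 3 0 0
After step 3: ants at (4,2),(0,2)
  0 0 1 0 0
  0 0 0 0 0
  0 0 0 0 0
  0 0 0 0 0
  0 0 4 0 0
After step 4: ants at (3,2),(0,3)
  0 0 0 1 0
  0 0 0 0 0
  0 0 0 0 0
  0 0 1 0 0
  0 0 3 0 0
After step 5: ants at (4,2),(0,4)
  0 0 0 0 1
  0 0 0 0 0
  0 0 0 0 0
  0 0 0 0 0
  0 0 4 0 0

0 0 0 0 1
0 0 0 0 0
0 0 0 0 0
0 0 0 0 0
0 0 4 0 0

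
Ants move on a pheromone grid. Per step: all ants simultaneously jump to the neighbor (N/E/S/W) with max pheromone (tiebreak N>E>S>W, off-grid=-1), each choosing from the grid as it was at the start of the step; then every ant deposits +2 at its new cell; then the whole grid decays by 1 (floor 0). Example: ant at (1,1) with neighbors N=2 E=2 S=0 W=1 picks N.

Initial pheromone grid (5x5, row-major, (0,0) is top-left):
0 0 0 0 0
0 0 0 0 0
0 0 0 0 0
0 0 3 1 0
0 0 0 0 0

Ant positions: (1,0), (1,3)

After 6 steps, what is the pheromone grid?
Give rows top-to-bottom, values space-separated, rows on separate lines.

After step 1: ants at (0,0),(0,3)
  1 0 0 1 0
  0 0 0 0 0
  0 0 0 0 0
  0 0 2 0 0
  0 0 0 0 0
After step 2: ants at (0,1),(0,4)
  0 1 0 0 1
  0 0 0 0 0
  0 0 0 0 0
  0 0 1 0 0
  0 0 0 0 0
After step 3: ants at (0,2),(1,4)
  0 0 1 0 0
  0 0 0 0 1
  0 0 0 0 0
  0 0 0 0 0
  0 0 0 0 0
After step 4: ants at (0,3),(0,4)
  0 0 0 1 1
  0 0 0 0 0
  0 0 0 0 0
  0 0 0 0 0
  0 0 0 0 0
After step 5: ants at (0,4),(0,3)
  0 0 0 2 2
  0 0 0 0 0
  0 0 0 0 0
  0 0 0 0 0
  0 0 0 0 0
After step 6: ants at (0,3),(0,4)
  0 0 0 3 3
  0 0 0 0 0
  0 0 0 0 0
  0 0 0 0 0
  0 0 0 0 0

0 0 0 3 3
0 0 0 0 0
0 0 0 0 0
0 0 0 0 0
0 0 0 0 0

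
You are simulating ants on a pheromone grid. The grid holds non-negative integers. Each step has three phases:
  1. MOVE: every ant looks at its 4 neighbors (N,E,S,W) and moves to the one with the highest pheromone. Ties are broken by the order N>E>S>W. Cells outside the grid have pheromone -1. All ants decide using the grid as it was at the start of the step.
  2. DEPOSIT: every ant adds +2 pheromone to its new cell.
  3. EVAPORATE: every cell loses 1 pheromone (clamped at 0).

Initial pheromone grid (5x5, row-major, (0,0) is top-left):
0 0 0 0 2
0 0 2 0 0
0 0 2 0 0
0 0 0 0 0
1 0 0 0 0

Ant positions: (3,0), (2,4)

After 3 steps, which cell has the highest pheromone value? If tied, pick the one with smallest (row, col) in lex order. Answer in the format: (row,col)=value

Step 1: ant0:(3,0)->S->(4,0) | ant1:(2,4)->N->(1,4)
  grid max=2 at (4,0)
Step 2: ant0:(4,0)->N->(3,0) | ant1:(1,4)->N->(0,4)
  grid max=2 at (0,4)
Step 3: ant0:(3,0)->S->(4,0) | ant1:(0,4)->S->(1,4)
  grid max=2 at (4,0)
Final grid:
  0 0 0 0 1
  0 0 0 0 1
  0 0 0 0 0
  0 0 0 0 0
  2 0 0 0 0
Max pheromone 2 at (4,0)

Answer: (4,0)=2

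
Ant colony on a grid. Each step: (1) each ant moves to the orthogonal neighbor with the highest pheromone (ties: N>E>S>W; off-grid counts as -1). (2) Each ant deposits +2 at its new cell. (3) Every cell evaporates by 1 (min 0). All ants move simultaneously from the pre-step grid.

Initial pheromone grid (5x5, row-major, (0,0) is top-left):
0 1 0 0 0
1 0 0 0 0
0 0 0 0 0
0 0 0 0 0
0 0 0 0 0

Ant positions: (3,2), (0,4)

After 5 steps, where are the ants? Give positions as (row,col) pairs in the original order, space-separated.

Step 1: ant0:(3,2)->N->(2,2) | ant1:(0,4)->S->(1,4)
  grid max=1 at (1,4)
Step 2: ant0:(2,2)->N->(1,2) | ant1:(1,4)->N->(0,4)
  grid max=1 at (0,4)
Step 3: ant0:(1,2)->N->(0,2) | ant1:(0,4)->S->(1,4)
  grid max=1 at (0,2)
Step 4: ant0:(0,2)->E->(0,3) | ant1:(1,4)->N->(0,4)
  grid max=1 at (0,3)
Step 5: ant0:(0,3)->E->(0,4) | ant1:(0,4)->W->(0,3)
  grid max=2 at (0,3)

(0,4) (0,3)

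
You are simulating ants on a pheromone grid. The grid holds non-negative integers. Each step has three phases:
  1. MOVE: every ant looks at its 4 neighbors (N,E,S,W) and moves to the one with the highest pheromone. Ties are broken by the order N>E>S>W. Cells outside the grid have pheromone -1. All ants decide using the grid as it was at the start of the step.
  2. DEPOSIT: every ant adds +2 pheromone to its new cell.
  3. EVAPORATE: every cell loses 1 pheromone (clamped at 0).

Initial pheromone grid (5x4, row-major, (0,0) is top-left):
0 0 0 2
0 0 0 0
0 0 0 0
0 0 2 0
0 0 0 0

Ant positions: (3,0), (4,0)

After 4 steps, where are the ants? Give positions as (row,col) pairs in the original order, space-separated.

Step 1: ant0:(3,0)->N->(2,0) | ant1:(4,0)->N->(3,0)
  grid max=1 at (0,3)
Step 2: ant0:(2,0)->S->(3,0) | ant1:(3,0)->N->(2,0)
  grid max=2 at (2,0)
Step 3: ant0:(3,0)->N->(2,0) | ant1:(2,0)->S->(3,0)
  grid max=3 at (2,0)
Step 4: ant0:(2,0)->S->(3,0) | ant1:(3,0)->N->(2,0)
  grid max=4 at (2,0)

(3,0) (2,0)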